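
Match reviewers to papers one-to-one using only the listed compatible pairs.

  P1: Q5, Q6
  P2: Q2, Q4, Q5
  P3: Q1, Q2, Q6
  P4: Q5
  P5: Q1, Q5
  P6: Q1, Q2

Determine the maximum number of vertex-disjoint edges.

Unit-capacity flow: source→left, listed edges, right→sink; max matching = max flow.
Augmenting path P1→Q5 (+1); matched 1.
Augmenting path P2→Q2 (+1); matched 2.
Augmenting path P3→Q1 (+1); matched 3.
Augmenting path P4→Q5→P1→Q6 (+1); matched 4.
Augmenting path P6→Q2→P2→Q4 (+1); matched 5.
No augmenting path remains; maximum matching = 5.
König certificate: {P2, Q1, Q2, Q5, Q6} is a vertex cover of size 5 (every listed pair touches it), so no matching can be larger.

5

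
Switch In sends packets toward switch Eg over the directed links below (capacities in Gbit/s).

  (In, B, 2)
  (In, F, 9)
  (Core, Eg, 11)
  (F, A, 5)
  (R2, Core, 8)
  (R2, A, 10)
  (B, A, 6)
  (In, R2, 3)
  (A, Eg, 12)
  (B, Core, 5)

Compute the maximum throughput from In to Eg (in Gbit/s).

10

Augment In→F→A→Eg: bottleneck 5, flow now 5.
Augment In→R2→A→Eg: bottleneck 3, flow now 8.
Augment In→B→A→Eg: bottleneck 2, flow now 10.
No augmenting path remains; maximum flow = 10.
In the residual graph, reachable from In: {In, F}.
Min-cut edges: In→R2 (3), In→B (2), F→A (5); capacity 3 + 2 + 5 = 10.
This cut is saturated, so no flow can exceed 10.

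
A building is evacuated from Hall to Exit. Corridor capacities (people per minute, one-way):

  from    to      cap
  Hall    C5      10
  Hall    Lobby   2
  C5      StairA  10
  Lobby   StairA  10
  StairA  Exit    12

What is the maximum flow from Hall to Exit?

12

Augment Hall→C5→StairA→Exit: bottleneck 10, flow now 10.
Augment Hall→Lobby→StairA→Exit: bottleneck 2, flow now 12.
No augmenting path remains; maximum flow = 12.
In the residual graph, reachable from Hall: {Hall}.
Min-cut edges: Hall→C5 (10), Hall→Lobby (2); capacity 10 + 2 = 12.
This cut is saturated, so no flow can exceed 12.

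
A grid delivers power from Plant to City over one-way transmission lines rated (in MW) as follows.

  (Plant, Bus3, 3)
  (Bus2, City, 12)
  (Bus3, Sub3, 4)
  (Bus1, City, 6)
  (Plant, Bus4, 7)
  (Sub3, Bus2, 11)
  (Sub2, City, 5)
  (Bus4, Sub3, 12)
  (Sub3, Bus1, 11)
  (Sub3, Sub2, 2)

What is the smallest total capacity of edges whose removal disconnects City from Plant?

Augment Plant→Bus4→Sub3→Bus1→City: bottleneck 6, flow now 6.
Augment Plant→Bus4→Sub3→Sub2→City: bottleneck 1, flow now 7.
Augment Plant→Bus3→Sub3→Sub2→City: bottleneck 1, flow now 8.
Augment Plant→Bus3→Sub3→Bus2→City: bottleneck 2, flow now 10.
No augmenting path remains; maximum flow = 10.
By max-flow min-cut, the minimum cut capacity equals the max flow.
In the residual graph, reachable from Plant: {Plant}.
Min-cut edges: Plant→Bus4 (7), Plant→Bus3 (3); capacity 7 + 3 = 10.

10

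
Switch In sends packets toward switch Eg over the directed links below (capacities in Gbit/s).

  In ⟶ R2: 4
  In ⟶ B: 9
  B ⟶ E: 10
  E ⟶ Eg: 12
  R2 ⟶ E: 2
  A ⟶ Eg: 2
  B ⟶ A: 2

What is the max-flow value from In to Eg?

Augment In→B→A→Eg: bottleneck 2, flow now 2.
Augment In→B→E→Eg: bottleneck 7, flow now 9.
Augment In→R2→E→Eg: bottleneck 2, flow now 11.
No augmenting path remains; maximum flow = 11.
In the residual graph, reachable from In: {In, R2}.
Min-cut edges: In→B (9), R2→E (2); capacity 9 + 2 = 11.
This cut is saturated, so no flow can exceed 11.

11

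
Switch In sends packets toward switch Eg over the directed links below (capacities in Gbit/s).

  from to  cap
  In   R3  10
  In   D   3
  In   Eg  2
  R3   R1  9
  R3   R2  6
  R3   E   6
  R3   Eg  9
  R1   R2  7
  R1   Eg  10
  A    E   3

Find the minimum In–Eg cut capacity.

12

Augment In→Eg: bottleneck 2, flow now 2.
Augment In→R3→Eg: bottleneck 9, flow now 11.
Augment In→R3→R1→Eg: bottleneck 1, flow now 12.
No augmenting path remains; maximum flow = 12.
By max-flow min-cut, the minimum cut capacity equals the max flow.
In the residual graph, reachable from In: {In, D}.
Min-cut edges: In→R3 (10), In→Eg (2); capacity 10 + 2 = 12.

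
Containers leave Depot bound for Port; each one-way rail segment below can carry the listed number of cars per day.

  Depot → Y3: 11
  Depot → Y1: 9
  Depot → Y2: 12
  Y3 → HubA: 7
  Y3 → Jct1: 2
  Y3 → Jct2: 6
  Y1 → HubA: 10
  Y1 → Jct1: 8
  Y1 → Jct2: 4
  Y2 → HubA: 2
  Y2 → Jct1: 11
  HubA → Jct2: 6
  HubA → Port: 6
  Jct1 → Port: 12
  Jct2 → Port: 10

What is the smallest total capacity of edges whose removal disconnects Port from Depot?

Augment Depot→Y3→HubA→Port: bottleneck 6, flow now 6.
Augment Depot→Y3→Jct1→Port: bottleneck 2, flow now 8.
Augment Depot→Y3→Jct2→Port: bottleneck 3, flow now 11.
Augment Depot→Y1→Jct1→Port: bottleneck 8, flow now 19.
Augment Depot→Y1→Jct2→Port: bottleneck 1, flow now 20.
Augment Depot→Y2→Jct1→Port: bottleneck 2, flow now 22.
Augment Depot→Y2→HubA→Jct2→Port: bottleneck 2, flow now 24.
Augment Depot→Y2→Jct1→Y3→Jct2→Port: bottleneck 2, flow now 26. (uses reverse residual edge)
Augment Depot→Y2→Jct1→Y1→Jct2→Port: bottleneck 2, flow now 28. (uses reverse residual edge)
No augmenting path remains; maximum flow = 28.
By max-flow min-cut, the minimum cut capacity equals the max flow.
In the residual graph, reachable from Depot: {Depot, Y3, Y1, Y2, HubA, Jct1, Jct2}.
Min-cut edges: HubA→Port (6), Jct1→Port (12), Jct2→Port (10); capacity 6 + 12 + 10 = 28.

28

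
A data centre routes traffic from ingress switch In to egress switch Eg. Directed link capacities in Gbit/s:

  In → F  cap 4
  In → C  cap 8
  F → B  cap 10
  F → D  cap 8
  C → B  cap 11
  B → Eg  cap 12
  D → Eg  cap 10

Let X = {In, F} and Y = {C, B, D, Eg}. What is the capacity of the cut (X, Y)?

26

Edges leaving {In, F}: In→C (8), F→B (10), F→D (8).
Cut capacity = 8 + 10 + 8 = 26.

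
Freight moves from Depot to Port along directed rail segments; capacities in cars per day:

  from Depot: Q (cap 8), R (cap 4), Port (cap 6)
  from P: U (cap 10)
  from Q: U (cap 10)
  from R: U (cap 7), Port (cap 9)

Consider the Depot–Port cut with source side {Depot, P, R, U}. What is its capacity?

23

Edges leaving {Depot, P, R, U}: Depot→Q (8), Depot→Port (6), R→Port (9).
Cut capacity = 8 + 6 + 9 = 23.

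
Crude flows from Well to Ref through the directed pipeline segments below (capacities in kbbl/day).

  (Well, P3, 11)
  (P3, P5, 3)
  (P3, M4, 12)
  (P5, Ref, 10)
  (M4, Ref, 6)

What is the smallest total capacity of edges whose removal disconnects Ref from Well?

9

Augment Well→P3→P5→Ref: bottleneck 3, flow now 3.
Augment Well→P3→M4→Ref: bottleneck 6, flow now 9.
No augmenting path remains; maximum flow = 9.
By max-flow min-cut, the minimum cut capacity equals the max flow.
In the residual graph, reachable from Well: {Well, P3, M4}.
Min-cut edges: P3→P5 (3), M4→Ref (6); capacity 3 + 6 = 9.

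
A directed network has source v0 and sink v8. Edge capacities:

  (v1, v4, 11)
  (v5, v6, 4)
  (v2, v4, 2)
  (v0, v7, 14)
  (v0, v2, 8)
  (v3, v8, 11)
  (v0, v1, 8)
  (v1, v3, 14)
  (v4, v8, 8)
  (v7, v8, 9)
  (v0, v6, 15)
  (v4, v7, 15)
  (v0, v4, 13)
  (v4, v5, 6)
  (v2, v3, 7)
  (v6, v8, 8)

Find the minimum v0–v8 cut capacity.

Augment v0→v4→v8: bottleneck 8, flow now 8.
Augment v0→v6→v8: bottleneck 8, flow now 16.
Augment v0→v7→v8: bottleneck 9, flow now 25.
Augment v0→v1→v3→v8: bottleneck 8, flow now 33.
Augment v0→v2→v3→v8: bottleneck 3, flow now 36.
No augmenting path remains; maximum flow = 36.
By max-flow min-cut, the minimum cut capacity equals the max flow.
In the residual graph, reachable from v0: {v0, v1, v2, v3, v4, v5, v6, v7}.
Min-cut edges: v3→v8 (11), v4→v8 (8), v6→v8 (8), v7→v8 (9); capacity 11 + 8 + 8 + 9 = 36.

36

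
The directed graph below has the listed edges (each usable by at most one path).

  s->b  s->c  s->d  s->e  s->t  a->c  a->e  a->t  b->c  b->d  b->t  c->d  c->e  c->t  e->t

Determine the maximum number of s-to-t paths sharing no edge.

4

Assign every edge capacity 1; by Menger, the answer equals the max flow.
Path s→t (+1); total 1.
Path s→b→t (+1); total 2.
Path s→c→t (+1); total 3.
Path s→e→t (+1); total 4.
No residual s→t path; max flow = 4.
Certifying cut of size 4: {s→b, s→c, s→e, s→t}.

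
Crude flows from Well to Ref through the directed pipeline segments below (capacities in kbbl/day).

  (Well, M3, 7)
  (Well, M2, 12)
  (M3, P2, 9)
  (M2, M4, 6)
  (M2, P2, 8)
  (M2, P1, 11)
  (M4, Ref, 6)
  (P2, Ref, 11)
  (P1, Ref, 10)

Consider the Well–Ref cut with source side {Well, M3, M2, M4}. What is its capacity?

34

Edges leaving {Well, M3, M2, M4}: M3→P2 (9), M2→P2 (8), M2→P1 (11), M4→Ref (6).
Cut capacity = 9 + 8 + 11 + 6 = 34.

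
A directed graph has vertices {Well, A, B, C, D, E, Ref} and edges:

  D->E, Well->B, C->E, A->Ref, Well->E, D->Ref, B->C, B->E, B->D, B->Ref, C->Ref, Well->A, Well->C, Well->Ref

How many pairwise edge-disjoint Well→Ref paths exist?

4

Assign every edge capacity 1; by Menger, the answer equals the max flow.
Path Well→Ref (+1); total 1.
Path Well→A→Ref (+1); total 2.
Path Well→B→Ref (+1); total 3.
Path Well→C→Ref (+1); total 4.
No residual Well→Ref path; max flow = 4.
Certifying cut of size 4: {Well→A, Well→B, Well→C, Well→Ref}.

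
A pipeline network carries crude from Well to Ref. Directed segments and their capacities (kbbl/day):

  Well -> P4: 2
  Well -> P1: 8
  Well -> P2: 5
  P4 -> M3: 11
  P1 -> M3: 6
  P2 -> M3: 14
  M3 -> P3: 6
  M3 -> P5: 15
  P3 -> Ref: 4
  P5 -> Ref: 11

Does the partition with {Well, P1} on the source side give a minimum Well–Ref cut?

Yes — it is a minimum cut (capacity 13).

Given cut capacity: 2 + 5 + 6 = 13.
Augment Well→P4→M3→P3→Ref: bottleneck 2, flow now 2.
Augment Well→P1→M3→P3→Ref: bottleneck 2, flow now 4.
Augment Well→P1→M3→P5→Ref: bottleneck 4, flow now 8.
Augment Well→P2→M3→P5→Ref: bottleneck 5, flow now 13.
No augmenting path remains; maximum flow = 13.
Cut capacity 13 equals the max flow, so it is a minimum cut.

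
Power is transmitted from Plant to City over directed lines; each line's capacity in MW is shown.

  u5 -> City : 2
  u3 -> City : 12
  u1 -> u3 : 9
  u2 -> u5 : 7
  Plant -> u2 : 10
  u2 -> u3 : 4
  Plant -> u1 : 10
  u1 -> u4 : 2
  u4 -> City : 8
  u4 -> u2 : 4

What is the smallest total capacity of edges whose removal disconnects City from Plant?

16

Augment Plant→u1→u3→City: bottleneck 9, flow now 9.
Augment Plant→u1→u4→City: bottleneck 1, flow now 10.
Augment Plant→u2→u3→City: bottleneck 3, flow now 13.
Augment Plant→u2→u5→City: bottleneck 2, flow now 15.
Augment Plant→u2→u3→u1→u4→City: bottleneck 1, flow now 16. (uses reverse residual edge)
No augmenting path remains; maximum flow = 16.
By max-flow min-cut, the minimum cut capacity equals the max flow.
In the residual graph, reachable from Plant: {Plant, u2, u5}.
Min-cut edges: Plant→u1 (10), u2→u3 (4), u5→City (2); capacity 10 + 4 + 2 = 16.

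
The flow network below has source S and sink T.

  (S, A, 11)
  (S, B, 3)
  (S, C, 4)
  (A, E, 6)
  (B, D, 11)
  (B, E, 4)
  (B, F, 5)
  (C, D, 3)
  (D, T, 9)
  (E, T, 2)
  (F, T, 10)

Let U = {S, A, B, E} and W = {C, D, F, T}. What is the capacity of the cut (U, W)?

22

Edges leaving {S, A, B, E}: S→C (4), B→D (11), B→F (5), E→T (2).
Cut capacity = 4 + 11 + 5 + 2 = 22.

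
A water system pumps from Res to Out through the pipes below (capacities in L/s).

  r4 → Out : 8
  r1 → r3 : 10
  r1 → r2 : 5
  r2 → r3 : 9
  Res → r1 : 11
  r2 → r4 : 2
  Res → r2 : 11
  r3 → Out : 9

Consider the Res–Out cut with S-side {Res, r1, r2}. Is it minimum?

Given cut capacity: 10 + 9 + 2 = 21.
Augment Res→r1→r3→Out: bottleneck 9, flow now 9.
Augment Res→r2→r4→Out: bottleneck 2, flow now 11.
No augmenting path remains; maximum flow = 11.
In the residual graph, reachable from Res: {Res, r1, r2, r3}.
Min-cut edges: r2→r4 (2), r3→Out (9); capacity 2 + 9 = 11.
Cut capacity 21 exceeds the max flow 11, so it is not minimum.

No — its capacity is 21, but the minimum cut has capacity 11.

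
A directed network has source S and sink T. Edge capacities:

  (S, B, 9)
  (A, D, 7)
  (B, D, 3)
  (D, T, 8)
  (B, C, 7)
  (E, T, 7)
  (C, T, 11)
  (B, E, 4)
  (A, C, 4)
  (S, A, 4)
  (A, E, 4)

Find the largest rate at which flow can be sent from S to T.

13

Augment S→A→C→T: bottleneck 4, flow now 4.
Augment S→B→C→T: bottleneck 7, flow now 11.
Augment S→B→D→T: bottleneck 2, flow now 13.
No augmenting path remains; maximum flow = 13.
In the residual graph, reachable from S: {S}.
Min-cut edges: S→A (4), S→B (9); capacity 4 + 9 = 13.
This cut is saturated, so no flow can exceed 13.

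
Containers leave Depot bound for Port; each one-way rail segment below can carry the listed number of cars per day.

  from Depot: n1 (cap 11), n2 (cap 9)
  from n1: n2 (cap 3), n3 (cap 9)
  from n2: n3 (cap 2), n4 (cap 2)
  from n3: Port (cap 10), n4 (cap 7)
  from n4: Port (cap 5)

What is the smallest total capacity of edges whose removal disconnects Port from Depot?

13

Augment Depot→n1→n3→Port: bottleneck 9, flow now 9.
Augment Depot→n2→n3→Port: bottleneck 1, flow now 10.
Augment Depot→n2→n4→Port: bottleneck 2, flow now 12.
Augment Depot→n2→n3→n4→Port: bottleneck 1, flow now 13.
No augmenting path remains; maximum flow = 13.
By max-flow min-cut, the minimum cut capacity equals the max flow.
In the residual graph, reachable from Depot: {Depot, n1, n2}.
Min-cut edges: n1→n3 (9), n2→n3 (2), n2→n4 (2); capacity 9 + 2 + 2 = 13.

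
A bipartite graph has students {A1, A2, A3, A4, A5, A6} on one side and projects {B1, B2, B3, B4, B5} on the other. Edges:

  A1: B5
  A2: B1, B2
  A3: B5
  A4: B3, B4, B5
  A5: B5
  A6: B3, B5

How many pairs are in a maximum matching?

4

Unit-capacity flow: source→left, listed edges, right→sink; max matching = max flow.
Augmenting path A1→B5 (+1); matched 1.
Augmenting path A2→B1 (+1); matched 2.
Augmenting path A4→B3 (+1); matched 3.
Augmenting path A6→B3→A4→B4 (+1); matched 4.
No augmenting path remains; maximum matching = 4.
König certificate: {A2, A4, A6, B5} is a vertex cover of size 4 (every listed pair touches it), so no matching can be larger.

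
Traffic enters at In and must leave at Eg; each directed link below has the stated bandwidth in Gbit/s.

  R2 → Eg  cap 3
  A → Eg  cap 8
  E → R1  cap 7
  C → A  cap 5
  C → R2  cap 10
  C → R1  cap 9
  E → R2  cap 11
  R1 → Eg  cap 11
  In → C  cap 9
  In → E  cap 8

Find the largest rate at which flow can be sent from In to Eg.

Augment In→C→A→Eg: bottleneck 5, flow now 5.
Augment In→C→R2→Eg: bottleneck 3, flow now 8.
Augment In→C→R1→Eg: bottleneck 1, flow now 9.
Augment In→E→R1→Eg: bottleneck 7, flow now 16.
Augment In→E→R2→C→R1→Eg: bottleneck 1, flow now 17. (uses reverse residual edge)
No augmenting path remains; maximum flow = 17.
In the residual graph, reachable from In: {In}.
Min-cut edges: In→C (9), In→E (8); capacity 9 + 8 = 17.
This cut is saturated, so no flow can exceed 17.

17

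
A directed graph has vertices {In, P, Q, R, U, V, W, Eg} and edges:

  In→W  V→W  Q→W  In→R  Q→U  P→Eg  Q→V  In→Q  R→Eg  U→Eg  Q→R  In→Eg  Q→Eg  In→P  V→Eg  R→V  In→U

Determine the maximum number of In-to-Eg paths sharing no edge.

Assign every edge capacity 1; by Menger, the answer equals the max flow.
Path In→Eg (+1); total 1.
Path In→P→Eg (+1); total 2.
Path In→Q→Eg (+1); total 3.
Path In→R→Eg (+1); total 4.
Path In→U→Eg (+1); total 5.
No residual In→Eg path; max flow = 5.
Certifying cut of size 5: {In→Eg, In→P, In→Q, In→R, In→U}.

5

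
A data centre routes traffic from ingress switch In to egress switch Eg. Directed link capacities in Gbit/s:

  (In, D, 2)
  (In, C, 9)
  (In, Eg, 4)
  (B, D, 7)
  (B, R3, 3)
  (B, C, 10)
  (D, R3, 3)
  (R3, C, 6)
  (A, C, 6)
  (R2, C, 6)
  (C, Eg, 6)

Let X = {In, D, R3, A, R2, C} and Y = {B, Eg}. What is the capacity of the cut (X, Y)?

Edges leaving {In, D, R3, A, R2, C}: In→Eg (4), C→Eg (6).
Cut capacity = 4 + 6 = 10.

10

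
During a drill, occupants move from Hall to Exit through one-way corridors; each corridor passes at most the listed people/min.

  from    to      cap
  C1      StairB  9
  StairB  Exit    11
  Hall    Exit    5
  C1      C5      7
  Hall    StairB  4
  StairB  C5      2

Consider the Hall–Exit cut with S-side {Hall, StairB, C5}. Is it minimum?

No — its capacity is 16, but the minimum cut has capacity 9.

Given cut capacity: 5 + 11 = 16.
Augment Hall→Exit: bottleneck 5, flow now 5.
Augment Hall→StairB→Exit: bottleneck 4, flow now 9.
No augmenting path remains; maximum flow = 9.
In the residual graph, reachable from Hall: {Hall}.
Min-cut edges: Hall→StairB (4), Hall→Exit (5); capacity 4 + 5 = 9.
Cut capacity 16 exceeds the max flow 9, so it is not minimum.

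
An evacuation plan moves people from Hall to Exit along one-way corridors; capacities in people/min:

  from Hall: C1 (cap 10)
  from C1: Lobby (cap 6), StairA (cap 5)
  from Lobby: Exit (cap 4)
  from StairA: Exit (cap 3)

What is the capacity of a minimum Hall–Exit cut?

7

Augment Hall→C1→Lobby→Exit: bottleneck 4, flow now 4.
Augment Hall→C1→StairA→Exit: bottleneck 3, flow now 7.
No augmenting path remains; maximum flow = 7.
By max-flow min-cut, the minimum cut capacity equals the max flow.
In the residual graph, reachable from Hall: {Hall, C1, Lobby, StairA}.
Min-cut edges: Lobby→Exit (4), StairA→Exit (3); capacity 4 + 3 = 7.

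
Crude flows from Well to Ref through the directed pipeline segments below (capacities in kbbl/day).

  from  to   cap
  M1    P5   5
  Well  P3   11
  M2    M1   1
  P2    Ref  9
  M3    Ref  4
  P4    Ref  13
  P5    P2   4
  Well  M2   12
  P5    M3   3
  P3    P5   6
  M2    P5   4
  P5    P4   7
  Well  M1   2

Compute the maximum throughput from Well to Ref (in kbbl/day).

13

Augment Well→P3→P5→P4→Ref: bottleneck 6, flow now 6.
Augment Well→M1→P5→P4→Ref: bottleneck 1, flow now 7.
Augment Well→M1→P5→P2→Ref: bottleneck 1, flow now 8.
Augment Well→M2→P5→P2→Ref: bottleneck 3, flow now 11.
Augment Well→M2→P5→M3→Ref: bottleneck 1, flow now 12.
Augment Well→M2→M1→P5→M3→Ref: bottleneck 1, flow now 13.
No augmenting path remains; maximum flow = 13.
In the residual graph, reachable from Well: {Well, P3, M2}.
Min-cut edges: Well→M1 (2), P3→P5 (6), M2→M1 (1), M2→P5 (4); capacity 2 + 6 + 1 + 4 = 13.
This cut is saturated, so no flow can exceed 13.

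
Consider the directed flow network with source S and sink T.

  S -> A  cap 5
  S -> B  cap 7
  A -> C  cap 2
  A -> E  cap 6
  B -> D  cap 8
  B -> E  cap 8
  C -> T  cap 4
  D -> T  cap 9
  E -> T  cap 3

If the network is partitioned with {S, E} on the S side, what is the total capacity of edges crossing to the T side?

15

Edges leaving {S, E}: S→A (5), S→B (7), E→T (3).
Cut capacity = 5 + 7 + 3 = 15.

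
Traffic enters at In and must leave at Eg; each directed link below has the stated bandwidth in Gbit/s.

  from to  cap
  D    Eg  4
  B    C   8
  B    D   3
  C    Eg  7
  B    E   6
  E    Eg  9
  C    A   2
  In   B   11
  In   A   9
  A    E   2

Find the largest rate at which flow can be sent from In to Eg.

Augment In→A→E→Eg: bottleneck 2, flow now 2.
Augment In→B→C→Eg: bottleneck 7, flow now 9.
Augment In→B→D→Eg: bottleneck 3, flow now 12.
Augment In→B→E→Eg: bottleneck 1, flow now 13.
No augmenting path remains; maximum flow = 13.
In the residual graph, reachable from In: {In, A}.
Min-cut edges: In→B (11), A→E (2); capacity 11 + 2 = 13.
This cut is saturated, so no flow can exceed 13.

13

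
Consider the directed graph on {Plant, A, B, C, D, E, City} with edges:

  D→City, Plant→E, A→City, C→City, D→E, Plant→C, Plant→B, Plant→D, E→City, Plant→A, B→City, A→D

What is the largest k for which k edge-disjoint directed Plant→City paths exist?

Assign every edge capacity 1; by Menger, the answer equals the max flow.
Path Plant→A→City (+1); total 1.
Path Plant→B→City (+1); total 2.
Path Plant→C→City (+1); total 3.
Path Plant→D→City (+1); total 4.
Path Plant→E→City (+1); total 5.
No residual Plant→City path; max flow = 5.
Certifying cut of size 5: {Plant→A, Plant→B, Plant→C, Plant→D, Plant→E}.

5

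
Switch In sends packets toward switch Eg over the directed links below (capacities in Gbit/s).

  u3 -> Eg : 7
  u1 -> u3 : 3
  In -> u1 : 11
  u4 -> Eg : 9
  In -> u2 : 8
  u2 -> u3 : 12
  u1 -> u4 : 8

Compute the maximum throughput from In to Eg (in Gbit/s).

Augment In→u1→u3→Eg: bottleneck 3, flow now 3.
Augment In→u1→u4→Eg: bottleneck 8, flow now 11.
Augment In→u2→u3→Eg: bottleneck 4, flow now 15.
No augmenting path remains; maximum flow = 15.
In the residual graph, reachable from In: {In, u1, u2, u3}.
Min-cut edges: u1→u4 (8), u3→Eg (7); capacity 8 + 7 = 15.
This cut is saturated, so no flow can exceed 15.

15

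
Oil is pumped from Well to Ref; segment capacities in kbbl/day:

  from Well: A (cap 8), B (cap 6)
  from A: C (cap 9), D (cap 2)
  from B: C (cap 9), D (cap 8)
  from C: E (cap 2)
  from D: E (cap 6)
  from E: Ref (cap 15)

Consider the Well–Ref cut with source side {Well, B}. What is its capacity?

Edges leaving {Well, B}: Well→A (8), B→C (9), B→D (8).
Cut capacity = 8 + 9 + 8 = 25.

25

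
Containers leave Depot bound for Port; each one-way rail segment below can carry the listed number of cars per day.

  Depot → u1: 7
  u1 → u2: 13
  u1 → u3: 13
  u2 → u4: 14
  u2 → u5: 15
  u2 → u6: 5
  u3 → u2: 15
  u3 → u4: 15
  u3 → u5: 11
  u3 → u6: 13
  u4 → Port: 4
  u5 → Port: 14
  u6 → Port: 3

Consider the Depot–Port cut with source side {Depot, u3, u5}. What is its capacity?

64

Edges leaving {Depot, u3, u5}: Depot→u1 (7), u3→u2 (15), u3→u4 (15), u3→u6 (13), u5→Port (14).
Cut capacity = 7 + 15 + 15 + 13 + 14 = 64.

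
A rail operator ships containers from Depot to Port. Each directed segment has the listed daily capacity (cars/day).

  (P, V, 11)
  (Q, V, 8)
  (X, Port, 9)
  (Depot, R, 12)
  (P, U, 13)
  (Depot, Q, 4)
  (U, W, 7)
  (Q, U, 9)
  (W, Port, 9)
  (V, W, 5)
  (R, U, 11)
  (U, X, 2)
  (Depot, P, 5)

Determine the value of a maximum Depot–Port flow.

11

Augment Depot→P→U→W→Port: bottleneck 5, flow now 5.
Augment Depot→Q→U→W→Port: bottleneck 2, flow now 7.
Augment Depot→Q→U→X→Port: bottleneck 2, flow now 9.
Augment Depot→R→U→P→V→W→Port: bottleneck 2, flow now 11. (uses reverse residual edge)
No augmenting path remains; maximum flow = 11.
In the residual graph, reachable from Depot: {Depot, P, Q, R, U, V, W}.
Min-cut edges: U→X (2), W→Port (9); capacity 2 + 9 = 11.
This cut is saturated, so no flow can exceed 11.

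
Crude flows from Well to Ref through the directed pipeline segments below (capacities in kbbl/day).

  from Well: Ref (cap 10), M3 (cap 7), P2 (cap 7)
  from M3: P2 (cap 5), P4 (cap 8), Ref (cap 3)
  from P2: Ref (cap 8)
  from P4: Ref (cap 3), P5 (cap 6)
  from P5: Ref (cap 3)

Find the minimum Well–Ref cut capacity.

24

Augment Well→Ref: bottleneck 10, flow now 10.
Augment Well→M3→Ref: bottleneck 3, flow now 13.
Augment Well→P2→Ref: bottleneck 7, flow now 20.
Augment Well→M3→P2→Ref: bottleneck 1, flow now 21.
Augment Well→M3→P4→Ref: bottleneck 3, flow now 24.
No augmenting path remains; maximum flow = 24.
By max-flow min-cut, the minimum cut capacity equals the max flow.
In the residual graph, reachable from Well: {Well}.
Min-cut edges: Well→M3 (7), Well→P2 (7), Well→Ref (10); capacity 7 + 7 + 10 = 24.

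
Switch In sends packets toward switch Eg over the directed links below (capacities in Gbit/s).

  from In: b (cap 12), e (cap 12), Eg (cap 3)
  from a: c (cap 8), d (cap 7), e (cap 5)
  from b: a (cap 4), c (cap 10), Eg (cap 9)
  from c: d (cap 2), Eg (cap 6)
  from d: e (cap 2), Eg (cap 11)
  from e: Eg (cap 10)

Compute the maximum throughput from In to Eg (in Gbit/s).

Augment In→Eg: bottleneck 3, flow now 3.
Augment In→b→Eg: bottleneck 9, flow now 12.
Augment In→e→Eg: bottleneck 10, flow now 22.
Augment In→b→c→Eg: bottleneck 3, flow now 25.
No augmenting path remains; maximum flow = 25.
In the residual graph, reachable from In: {In, e}.
Min-cut edges: In→b (12), In→Eg (3), e→Eg (10); capacity 12 + 3 + 10 = 25.
This cut is saturated, so no flow can exceed 25.

25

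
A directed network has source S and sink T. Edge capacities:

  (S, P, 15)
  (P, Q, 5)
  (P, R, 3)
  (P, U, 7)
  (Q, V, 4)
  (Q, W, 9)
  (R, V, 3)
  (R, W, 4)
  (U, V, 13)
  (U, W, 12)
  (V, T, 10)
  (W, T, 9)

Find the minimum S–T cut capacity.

Augment S→P→Q→V→T: bottleneck 4, flow now 4.
Augment S→P→Q→W→T: bottleneck 1, flow now 5.
Augment S→P→R→V→T: bottleneck 3, flow now 8.
Augment S→P→U→V→T: bottleneck 3, flow now 11.
Augment S→P→U→W→T: bottleneck 4, flow now 15.
No augmenting path remains; maximum flow = 15.
By max-flow min-cut, the minimum cut capacity equals the max flow.
In the residual graph, reachable from S: {S}.
Min-cut edges: S→P (15); capacity 15 = 15.

15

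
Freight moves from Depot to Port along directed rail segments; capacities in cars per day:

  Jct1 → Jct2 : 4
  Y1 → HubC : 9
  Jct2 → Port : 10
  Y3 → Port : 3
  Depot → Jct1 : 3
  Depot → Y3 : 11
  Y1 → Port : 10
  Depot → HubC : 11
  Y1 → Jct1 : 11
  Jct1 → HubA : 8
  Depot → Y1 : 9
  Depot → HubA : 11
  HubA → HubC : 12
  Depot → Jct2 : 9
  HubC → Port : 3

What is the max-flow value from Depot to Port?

25

Augment Depot→Y1→Port: bottleneck 9, flow now 9.
Augment Depot→Jct2→Port: bottleneck 9, flow now 18.
Augment Depot→HubC→Port: bottleneck 3, flow now 21.
Augment Depot→Y3→Port: bottleneck 3, flow now 24.
Augment Depot→Jct1→Jct2→Port: bottleneck 1, flow now 25.
No augmenting path remains; maximum flow = 25.
In the residual graph, reachable from Depot: {Depot, Jct1, Jct2, HubA, HubC, Y3}.
Min-cut edges: Depot→Y1 (9), Jct2→Port (10), HubC→Port (3), Y3→Port (3); capacity 9 + 10 + 3 + 3 = 25.
This cut is saturated, so no flow can exceed 25.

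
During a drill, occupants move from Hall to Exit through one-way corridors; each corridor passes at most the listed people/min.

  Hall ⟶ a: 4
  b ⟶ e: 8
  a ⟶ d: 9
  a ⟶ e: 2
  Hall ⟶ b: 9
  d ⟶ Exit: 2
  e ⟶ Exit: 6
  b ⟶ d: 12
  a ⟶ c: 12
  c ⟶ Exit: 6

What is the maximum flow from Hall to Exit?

12

Augment Hall→a→c→Exit: bottleneck 4, flow now 4.
Augment Hall→b→d→Exit: bottleneck 2, flow now 6.
Augment Hall→b→e→Exit: bottleneck 6, flow now 12.
No augmenting path remains; maximum flow = 12.
In the residual graph, reachable from Hall: {Hall, b, d, e}.
Min-cut edges: Hall→a (4), d→Exit (2), e→Exit (6); capacity 4 + 2 + 6 = 12.
This cut is saturated, so no flow can exceed 12.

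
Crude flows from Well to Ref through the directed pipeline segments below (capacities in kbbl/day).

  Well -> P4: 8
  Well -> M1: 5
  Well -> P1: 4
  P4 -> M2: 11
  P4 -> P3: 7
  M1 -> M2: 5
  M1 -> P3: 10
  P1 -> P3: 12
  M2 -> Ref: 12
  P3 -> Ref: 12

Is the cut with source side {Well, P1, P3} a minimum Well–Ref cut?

Given cut capacity: 8 + 5 + 12 = 25.
Augment Well→P4→M2→Ref: bottleneck 8, flow now 8.
Augment Well→M1→M2→Ref: bottleneck 4, flow now 12.
Augment Well→M1→P3→Ref: bottleneck 1, flow now 13.
Augment Well→P1→P3→Ref: bottleneck 4, flow now 17.
No augmenting path remains; maximum flow = 17.
In the residual graph, reachable from Well: {Well}.
Min-cut edges: Well→P4 (8), Well→M1 (5), Well→P1 (4); capacity 8 + 5 + 4 = 17.
Cut capacity 25 exceeds the max flow 17, so it is not minimum.

No — its capacity is 25, but the minimum cut has capacity 17.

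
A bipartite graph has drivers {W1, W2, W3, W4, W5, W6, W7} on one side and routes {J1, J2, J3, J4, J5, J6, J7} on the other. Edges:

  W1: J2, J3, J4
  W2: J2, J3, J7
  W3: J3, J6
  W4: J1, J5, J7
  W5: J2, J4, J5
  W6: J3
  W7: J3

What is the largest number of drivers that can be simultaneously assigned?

Unit-capacity flow: source→left, listed edges, right→sink; max matching = max flow.
Augmenting path W1→J2 (+1); matched 1.
Augmenting path W2→J3 (+1); matched 2.
Augmenting path W3→J6 (+1); matched 3.
Augmenting path W4→J1 (+1); matched 4.
Augmenting path W5→J4 (+1); matched 5.
Augmenting path W6→J3→W2→J7 (+1); matched 6.
No augmenting path remains; maximum matching = 6.
König certificate: {W1, W2, W3, W4, W5, J3} is a vertex cover of size 6 (every listed pair touches it), so no matching can be larger.

6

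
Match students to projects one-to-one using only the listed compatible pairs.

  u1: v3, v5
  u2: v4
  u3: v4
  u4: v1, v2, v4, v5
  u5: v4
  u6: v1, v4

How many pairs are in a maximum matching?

4

Unit-capacity flow: source→left, listed edges, right→sink; max matching = max flow.
Augmenting path u1→v3 (+1); matched 1.
Augmenting path u2→v4 (+1); matched 2.
Augmenting path u4→v1 (+1); matched 3.
Augmenting path u6→v1→u4→v2 (+1); matched 4.
No augmenting path remains; maximum matching = 4.
König certificate: {u1, u4, u6, v4} is a vertex cover of size 4 (every listed pair touches it), so no matching can be larger.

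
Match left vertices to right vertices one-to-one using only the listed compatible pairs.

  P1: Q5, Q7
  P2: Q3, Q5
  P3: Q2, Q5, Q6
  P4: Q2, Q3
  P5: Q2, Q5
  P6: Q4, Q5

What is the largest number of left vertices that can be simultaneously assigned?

6

Unit-capacity flow: source→left, listed edges, right→sink; max matching = max flow.
Augmenting path P1→Q5 (+1); matched 1.
Augmenting path P2→Q3 (+1); matched 2.
Augmenting path P3→Q2 (+1); matched 3.
Augmenting path P6→Q4 (+1); matched 4.
Augmenting path P4→Q2→P3→Q6 (+1); matched 5.
Augmenting path P5→Q5→P1→Q7 (+1); matched 6.
No augmenting path remains; maximum matching = 6.
König certificate: {P1, P2, P3, P4, P5, P6} is a vertex cover of size 6 (every listed pair touches it), so no matching can be larger.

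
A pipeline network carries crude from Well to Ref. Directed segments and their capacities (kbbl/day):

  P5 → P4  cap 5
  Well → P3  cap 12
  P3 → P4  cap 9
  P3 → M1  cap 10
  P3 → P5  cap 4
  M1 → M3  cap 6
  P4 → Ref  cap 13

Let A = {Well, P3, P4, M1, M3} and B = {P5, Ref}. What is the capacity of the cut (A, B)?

17

Edges leaving {Well, P3, P4, M1, M3}: P3→P5 (4), P4→Ref (13).
Cut capacity = 4 + 13 = 17.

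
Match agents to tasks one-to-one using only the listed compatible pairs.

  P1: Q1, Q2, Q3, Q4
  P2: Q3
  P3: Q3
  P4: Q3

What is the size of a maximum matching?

Unit-capacity flow: source→left, listed edges, right→sink; max matching = max flow.
Augmenting path P1→Q1 (+1); matched 1.
Augmenting path P2→Q3 (+1); matched 2.
No augmenting path remains; maximum matching = 2.
König certificate: {P1, Q3} is a vertex cover of size 2 (every listed pair touches it), so no matching can be larger.

2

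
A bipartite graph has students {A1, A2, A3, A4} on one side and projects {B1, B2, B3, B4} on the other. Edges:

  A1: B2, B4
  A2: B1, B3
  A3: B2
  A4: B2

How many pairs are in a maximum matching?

3

Unit-capacity flow: source→left, listed edges, right→sink; max matching = max flow.
Augmenting path A1→B2 (+1); matched 1.
Augmenting path A2→B1 (+1); matched 2.
Augmenting path A3→B2→A1→B4 (+1); matched 3.
No augmenting path remains; maximum matching = 3.
König certificate: {A1, A2, B2} is a vertex cover of size 3 (every listed pair touches it), so no matching can be larger.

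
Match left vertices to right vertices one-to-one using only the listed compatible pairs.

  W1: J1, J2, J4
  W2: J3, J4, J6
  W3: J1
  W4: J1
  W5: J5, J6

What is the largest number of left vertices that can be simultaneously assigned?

Unit-capacity flow: source→left, listed edges, right→sink; max matching = max flow.
Augmenting path W1→J1 (+1); matched 1.
Augmenting path W2→J3 (+1); matched 2.
Augmenting path W5→J5 (+1); matched 3.
Augmenting path W3→J1→W1→J2 (+1); matched 4.
No augmenting path remains; maximum matching = 4.
König certificate: {W1, W2, W5, J1} is a vertex cover of size 4 (every listed pair touches it), so no matching can be larger.

4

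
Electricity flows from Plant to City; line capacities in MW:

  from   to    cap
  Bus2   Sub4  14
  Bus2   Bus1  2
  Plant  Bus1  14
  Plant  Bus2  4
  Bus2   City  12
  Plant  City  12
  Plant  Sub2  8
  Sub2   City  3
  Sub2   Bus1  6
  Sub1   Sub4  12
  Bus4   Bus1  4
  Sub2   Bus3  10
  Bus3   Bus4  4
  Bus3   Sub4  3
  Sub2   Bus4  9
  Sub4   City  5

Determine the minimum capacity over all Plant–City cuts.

Augment Plant→City: bottleneck 12, flow now 12.
Augment Plant→Bus2→City: bottleneck 4, flow now 16.
Augment Plant→Sub2→City: bottleneck 3, flow now 19.
Augment Plant→Sub2→Bus3→Sub4→City: bottleneck 3, flow now 22.
No augmenting path remains; maximum flow = 22.
By max-flow min-cut, the minimum cut capacity equals the max flow.
In the residual graph, reachable from Plant: {Plant, Sub2, Bus3, Bus4, Bus1}.
Min-cut edges: Plant→Bus2 (4), Plant→City (12), Sub2→City (3), Bus3→Sub4 (3); capacity 4 + 12 + 3 + 3 = 22.

22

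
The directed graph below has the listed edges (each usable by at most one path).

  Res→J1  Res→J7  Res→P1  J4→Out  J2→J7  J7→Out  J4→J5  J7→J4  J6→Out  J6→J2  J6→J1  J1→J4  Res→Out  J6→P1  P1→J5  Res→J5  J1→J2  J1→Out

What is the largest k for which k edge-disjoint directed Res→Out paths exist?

Assign every edge capacity 1; by Menger, the answer equals the max flow.
Path Res→Out (+1); total 1.
Path Res→J1→Out (+1); total 2.
Path Res→J7→Out (+1); total 3.
No residual Res→Out path; max flow = 3.
Certifying cut of size 3: {Res→J1, Res→J7, Res→Out}.

3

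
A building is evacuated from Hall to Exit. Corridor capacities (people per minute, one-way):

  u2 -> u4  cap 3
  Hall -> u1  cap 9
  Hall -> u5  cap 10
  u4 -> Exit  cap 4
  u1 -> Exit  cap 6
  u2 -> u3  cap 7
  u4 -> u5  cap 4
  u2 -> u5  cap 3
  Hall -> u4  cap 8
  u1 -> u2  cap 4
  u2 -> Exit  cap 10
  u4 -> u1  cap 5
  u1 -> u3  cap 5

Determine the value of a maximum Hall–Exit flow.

Augment Hall→u1→Exit: bottleneck 6, flow now 6.
Augment Hall→u4→Exit: bottleneck 4, flow now 10.
Augment Hall→u1→u2→Exit: bottleneck 3, flow now 13.
Augment Hall→u4→u1→u2→Exit: bottleneck 1, flow now 14.
No augmenting path remains; maximum flow = 14.
In the residual graph, reachable from Hall: {Hall, u1, u3, u4, u5}.
Min-cut edges: u1→u2 (4), u1→Exit (6), u4→Exit (4); capacity 4 + 6 + 4 = 14.
This cut is saturated, so no flow can exceed 14.

14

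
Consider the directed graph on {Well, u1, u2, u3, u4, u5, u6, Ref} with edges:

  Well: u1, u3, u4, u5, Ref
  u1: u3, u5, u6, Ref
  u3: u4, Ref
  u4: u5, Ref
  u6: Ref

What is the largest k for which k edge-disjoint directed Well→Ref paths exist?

Assign every edge capacity 1; by Menger, the answer equals the max flow.
Path Well→Ref (+1); total 1.
Path Well→u1→Ref (+1); total 2.
Path Well→u3→Ref (+1); total 3.
Path Well→u4→Ref (+1); total 4.
No residual Well→Ref path; max flow = 4.
Certifying cut of size 4: {Well→Ref, Well→u1, Well→u3, Well→u4}.

4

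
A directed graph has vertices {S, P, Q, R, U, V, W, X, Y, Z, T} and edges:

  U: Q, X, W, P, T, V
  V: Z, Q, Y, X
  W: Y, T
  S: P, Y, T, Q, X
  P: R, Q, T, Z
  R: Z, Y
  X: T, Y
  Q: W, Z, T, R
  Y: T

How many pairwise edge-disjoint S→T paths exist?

5

Assign every edge capacity 1; by Menger, the answer equals the max flow.
Path S→T (+1); total 1.
Path S→P→T (+1); total 2.
Path S→Q→T (+1); total 3.
Path S→X→T (+1); total 4.
Path S→Y→T (+1); total 5.
No residual S→T path; max flow = 5.
Certifying cut of size 5: {S→P, S→Q, S→T, S→X, S→Y}.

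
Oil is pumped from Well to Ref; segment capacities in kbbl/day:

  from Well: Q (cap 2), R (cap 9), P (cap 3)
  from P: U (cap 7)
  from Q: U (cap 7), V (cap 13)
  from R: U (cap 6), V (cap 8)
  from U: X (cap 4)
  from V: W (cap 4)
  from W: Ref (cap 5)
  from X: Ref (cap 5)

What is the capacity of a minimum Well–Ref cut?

8

Augment Well→P→U→X→Ref: bottleneck 3, flow now 3.
Augment Well→Q→U→X→Ref: bottleneck 1, flow now 4.
Augment Well→Q→V→W→Ref: bottleneck 1, flow now 5.
Augment Well→R→V→W→Ref: bottleneck 3, flow now 8.
No augmenting path remains; maximum flow = 8.
By max-flow min-cut, the minimum cut capacity equals the max flow.
In the residual graph, reachable from Well: {Well, P, Q, R, U, V}.
Min-cut edges: U→X (4), V→W (4); capacity 4 + 4 = 8.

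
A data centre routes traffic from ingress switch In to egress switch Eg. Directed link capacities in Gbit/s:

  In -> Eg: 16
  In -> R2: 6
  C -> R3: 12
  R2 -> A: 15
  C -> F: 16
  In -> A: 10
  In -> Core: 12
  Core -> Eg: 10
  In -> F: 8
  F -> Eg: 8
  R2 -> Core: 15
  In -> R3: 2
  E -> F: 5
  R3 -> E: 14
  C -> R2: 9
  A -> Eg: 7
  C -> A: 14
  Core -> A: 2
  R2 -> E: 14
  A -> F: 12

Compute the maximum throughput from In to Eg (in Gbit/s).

Augment In→Eg: bottleneck 16, flow now 16.
Augment In→Core→Eg: bottleneck 10, flow now 26.
Augment In→A→Eg: bottleneck 7, flow now 33.
Augment In→F→Eg: bottleneck 8, flow now 41.
No augmenting path remains; maximum flow = 41.
In the residual graph, reachable from In: {In, R3, R2, E, Core, A, F}.
Min-cut edges: In→Eg (16), Core→Eg (10), A→Eg (7), F→Eg (8); capacity 16 + 10 + 7 + 8 = 41.
This cut is saturated, so no flow can exceed 41.

41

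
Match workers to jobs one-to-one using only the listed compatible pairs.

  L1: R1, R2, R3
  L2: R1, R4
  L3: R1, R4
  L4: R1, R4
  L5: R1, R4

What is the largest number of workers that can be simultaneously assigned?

Unit-capacity flow: source→left, listed edges, right→sink; max matching = max flow.
Augmenting path L1→R1 (+1); matched 1.
Augmenting path L2→R4 (+1); matched 2.
Augmenting path L3→R1→L1→R2 (+1); matched 3.
No augmenting path remains; maximum matching = 3.
König certificate: {L1, R1, R4} is a vertex cover of size 3 (every listed pair touches it), so no matching can be larger.

3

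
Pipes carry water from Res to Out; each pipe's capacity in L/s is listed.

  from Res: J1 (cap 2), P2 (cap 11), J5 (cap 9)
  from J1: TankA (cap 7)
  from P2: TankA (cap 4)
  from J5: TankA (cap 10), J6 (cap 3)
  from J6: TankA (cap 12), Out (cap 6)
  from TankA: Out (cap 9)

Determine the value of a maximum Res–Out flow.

Augment Res→J1→TankA→Out: bottleneck 2, flow now 2.
Augment Res→P2→TankA→Out: bottleneck 4, flow now 6.
Augment Res→J5→J6→Out: bottleneck 3, flow now 9.
Augment Res→J5→TankA→Out: bottleneck 3, flow now 12.
No augmenting path remains; maximum flow = 12.
In the residual graph, reachable from Res: {Res, J1, P2, J5, TankA}.
Min-cut edges: J5→J6 (3), TankA→Out (9); capacity 3 + 9 = 12.
This cut is saturated, so no flow can exceed 12.

12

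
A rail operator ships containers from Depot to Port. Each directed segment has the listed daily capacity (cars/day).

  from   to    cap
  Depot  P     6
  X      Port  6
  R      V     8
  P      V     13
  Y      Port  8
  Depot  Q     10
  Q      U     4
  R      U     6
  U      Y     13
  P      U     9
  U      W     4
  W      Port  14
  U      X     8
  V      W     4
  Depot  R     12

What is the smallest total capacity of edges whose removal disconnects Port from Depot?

20

Augment Depot→P→U→W→Port: bottleneck 4, flow now 4.
Augment Depot→P→U→X→Port: bottleneck 2, flow now 6.
Augment Depot→Q→U→X→Port: bottleneck 4, flow now 10.
Augment Depot→R→U→Y→Port: bottleneck 6, flow now 16.
Augment Depot→R→V→W→Port: bottleneck 4, flow now 20.
No augmenting path remains; maximum flow = 20.
By max-flow min-cut, the minimum cut capacity equals the max flow.
In the residual graph, reachable from Depot: {Depot, Q, R, V}.
Min-cut edges: Depot→P (6), Q→U (4), R→U (6), V→W (4); capacity 6 + 4 + 6 + 4 = 20.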